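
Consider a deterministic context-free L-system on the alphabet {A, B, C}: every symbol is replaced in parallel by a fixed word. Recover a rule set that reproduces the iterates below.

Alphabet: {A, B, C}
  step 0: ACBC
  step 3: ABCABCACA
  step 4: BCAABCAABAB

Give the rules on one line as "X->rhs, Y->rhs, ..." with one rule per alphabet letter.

A->B, B->CA, C->A

  step 3 ⇒ step 4: ABCABCACA ⇒ B·CA·A·B·CA·A·B·A·B
    A ↦ B
    B ↦ CA
    C ↦ A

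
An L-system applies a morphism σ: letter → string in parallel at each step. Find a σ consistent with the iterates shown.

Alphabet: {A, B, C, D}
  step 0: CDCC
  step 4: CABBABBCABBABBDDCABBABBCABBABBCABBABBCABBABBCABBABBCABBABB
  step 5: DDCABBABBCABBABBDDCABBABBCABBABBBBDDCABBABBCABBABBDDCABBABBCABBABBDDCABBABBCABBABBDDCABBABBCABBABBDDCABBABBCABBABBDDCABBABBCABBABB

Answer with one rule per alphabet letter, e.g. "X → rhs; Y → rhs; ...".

A->C, B->ABB, C->DD, D->B

  step 4 ⇒ step 5: CABBABBCABBABBDDCABBABBCABBABBCABBABBCABBABBCABBABBCABBABB ⇒ DD·C·ABB·ABB·C·ABB·ABB·DD·C·ABB·ABB·C·ABB·ABB·B·B·DD·C·ABB·ABB·C·ABB·ABB·DD·C·ABB·ABB·C·ABB·ABB·DD·C·ABB·ABB·C·ABB·ABB·DD·C·ABB·ABB·C·ABB·ABB·DD·C·ABB·ABB·C·ABB·ABB·DD·C·ABB·ABB·C·ABB·ABB
    A ↦ C
    B ↦ ABB
    C ↦ DD
    D ↦ B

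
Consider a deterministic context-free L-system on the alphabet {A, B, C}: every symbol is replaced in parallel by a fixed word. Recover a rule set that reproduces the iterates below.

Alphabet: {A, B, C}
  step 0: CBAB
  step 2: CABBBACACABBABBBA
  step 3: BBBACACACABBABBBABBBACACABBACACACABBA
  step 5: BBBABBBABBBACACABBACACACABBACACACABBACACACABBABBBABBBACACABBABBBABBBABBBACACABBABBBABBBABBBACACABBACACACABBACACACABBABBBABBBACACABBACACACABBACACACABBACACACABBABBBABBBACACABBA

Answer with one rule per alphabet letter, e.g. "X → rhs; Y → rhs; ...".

  step 2 ⇒ step 3: CABBBACACABBABBBA ⇒ B·BBA·CA·CA·CA·BBA·B·BBA·B·BBA·CA·CA·BBA·CA·CA·CA·BBA
    A ↦ BBA
    B ↦ CA
    C ↦ B

A->BBA, B->CA, C->B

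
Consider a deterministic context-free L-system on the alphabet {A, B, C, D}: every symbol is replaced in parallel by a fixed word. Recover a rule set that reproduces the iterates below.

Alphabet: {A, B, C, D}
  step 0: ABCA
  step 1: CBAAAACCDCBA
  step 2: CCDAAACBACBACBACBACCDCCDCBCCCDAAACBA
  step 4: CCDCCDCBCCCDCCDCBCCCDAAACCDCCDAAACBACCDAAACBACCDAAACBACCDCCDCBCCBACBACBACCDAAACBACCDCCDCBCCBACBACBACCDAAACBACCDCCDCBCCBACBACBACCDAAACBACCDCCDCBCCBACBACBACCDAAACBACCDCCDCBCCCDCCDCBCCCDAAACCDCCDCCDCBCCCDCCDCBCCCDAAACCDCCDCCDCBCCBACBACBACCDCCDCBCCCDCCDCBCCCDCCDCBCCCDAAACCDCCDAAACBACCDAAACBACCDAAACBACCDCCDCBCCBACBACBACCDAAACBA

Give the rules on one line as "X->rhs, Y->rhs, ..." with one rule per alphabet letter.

  step 1 ⇒ step 2: CBAAAACCDCBA ⇒ CCD·AAA·CBA·CBA·CBA·CBA·CCD·CCD·CBC·CCD·AAA·CBA
    A ↦ CBA
    B ↦ AAA
    C ↦ CCD
    D ↦ CBC

A->CBA, B->AAA, C->CCD, D->CBC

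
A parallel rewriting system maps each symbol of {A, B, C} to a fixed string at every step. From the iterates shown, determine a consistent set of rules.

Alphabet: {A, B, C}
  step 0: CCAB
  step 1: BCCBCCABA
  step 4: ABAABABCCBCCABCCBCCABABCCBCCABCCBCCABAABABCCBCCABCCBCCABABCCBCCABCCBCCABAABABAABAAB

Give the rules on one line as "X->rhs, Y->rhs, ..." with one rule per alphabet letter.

A->AB, B->A, C->BCC

  step 0 ⇒ step 1: CCAB ⇒ BCC·BCC·AB·A
    A ↦ AB
    B ↦ A
    C ↦ BCC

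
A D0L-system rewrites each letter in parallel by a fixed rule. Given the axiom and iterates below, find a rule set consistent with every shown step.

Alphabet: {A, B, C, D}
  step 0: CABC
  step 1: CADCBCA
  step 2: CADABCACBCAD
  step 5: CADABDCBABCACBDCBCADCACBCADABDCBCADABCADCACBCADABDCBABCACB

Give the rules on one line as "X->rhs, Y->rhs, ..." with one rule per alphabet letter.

  step 1 ⇒ step 2: CADCBCA ⇒ CA·D·AB·CA·CB·CA·D
    A ↦ D
    B ↦ CB
    C ↦ CA
    D ↦ AB

A->D, B->CB, C->CA, D->AB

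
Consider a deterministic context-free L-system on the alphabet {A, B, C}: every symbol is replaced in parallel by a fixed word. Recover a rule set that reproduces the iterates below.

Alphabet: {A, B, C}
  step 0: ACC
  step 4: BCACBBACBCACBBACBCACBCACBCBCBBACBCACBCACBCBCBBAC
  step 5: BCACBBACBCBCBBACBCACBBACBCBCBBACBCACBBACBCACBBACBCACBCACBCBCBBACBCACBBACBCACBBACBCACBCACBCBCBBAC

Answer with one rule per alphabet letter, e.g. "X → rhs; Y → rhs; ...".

  step 4 ⇒ step 5: BCACBBACBCACBBACBCACBCACBCBCBBACBCACBCACBCBCBBAC ⇒ BC·AC·BB·AC·BC·BC·BB·AC·BC·AC·BB·AC·BC·BC·BB·AC·BC·AC·BB·AC·BC·AC·BB·AC·BC·AC·BC·AC·BC·BC·BB·AC·BC·AC·BB·AC·BC·AC·BB·AC·BC·AC·BC·AC·BC·BC·BB·AC
    A ↦ BB
    B ↦ BC
    C ↦ AC

A->BB, B->BC, C->AC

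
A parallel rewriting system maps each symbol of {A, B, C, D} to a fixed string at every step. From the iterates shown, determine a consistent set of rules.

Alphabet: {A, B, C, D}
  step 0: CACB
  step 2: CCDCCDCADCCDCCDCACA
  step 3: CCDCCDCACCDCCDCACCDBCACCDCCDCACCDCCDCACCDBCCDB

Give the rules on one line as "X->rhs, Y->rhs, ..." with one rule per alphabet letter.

  step 2 ⇒ step 3: CCDCCDCADCCDCCDCACA ⇒ CCD·CCD·CA·CCD·CCD·CA·CCD·B·CA·CCD·CCD·CA·CCD·CCD·CA·CCD·B·CCD·B
    A ↦ B
    C ↦ CCD
    D ↦ CA
    B ↦ D  (constrained at step 0)

A->B, B->D, C->CCD, D->CA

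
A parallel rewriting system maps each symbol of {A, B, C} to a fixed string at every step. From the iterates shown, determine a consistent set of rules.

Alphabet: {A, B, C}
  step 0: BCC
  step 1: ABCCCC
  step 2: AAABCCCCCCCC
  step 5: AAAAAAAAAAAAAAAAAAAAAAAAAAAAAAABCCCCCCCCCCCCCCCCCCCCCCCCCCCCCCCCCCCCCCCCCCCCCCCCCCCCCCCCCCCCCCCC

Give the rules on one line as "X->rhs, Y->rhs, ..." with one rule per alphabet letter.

A->AA, B->AB, C->CC

  step 1 ⇒ step 2: ABCCCC ⇒ AA·AB·CC·CC·CC·CC
    A ↦ AA
    B ↦ AB
    C ↦ CC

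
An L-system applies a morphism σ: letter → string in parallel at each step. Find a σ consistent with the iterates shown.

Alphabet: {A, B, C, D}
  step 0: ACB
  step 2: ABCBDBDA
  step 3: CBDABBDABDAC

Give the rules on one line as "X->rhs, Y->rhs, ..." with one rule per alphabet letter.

  step 2 ⇒ step 3: ABCBDBDA ⇒ C·BD·AB·BD·A·BD·A·C
    A ↦ C
    B ↦ BD
    C ↦ AB
    D ↦ A

A->C, B->BD, C->AB, D->A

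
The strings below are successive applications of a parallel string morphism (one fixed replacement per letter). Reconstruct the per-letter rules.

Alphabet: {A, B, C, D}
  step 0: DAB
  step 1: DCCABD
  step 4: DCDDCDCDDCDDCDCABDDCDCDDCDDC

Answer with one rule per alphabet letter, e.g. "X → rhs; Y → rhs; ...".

  step 0 ⇒ step 1: DAB ⇒ DC·CA·BD
    A ↦ CA
    B ↦ BD
    D ↦ DC
    C ↦ D  (constrained at step 1)

A->CA, B->BD, C->D, D->DC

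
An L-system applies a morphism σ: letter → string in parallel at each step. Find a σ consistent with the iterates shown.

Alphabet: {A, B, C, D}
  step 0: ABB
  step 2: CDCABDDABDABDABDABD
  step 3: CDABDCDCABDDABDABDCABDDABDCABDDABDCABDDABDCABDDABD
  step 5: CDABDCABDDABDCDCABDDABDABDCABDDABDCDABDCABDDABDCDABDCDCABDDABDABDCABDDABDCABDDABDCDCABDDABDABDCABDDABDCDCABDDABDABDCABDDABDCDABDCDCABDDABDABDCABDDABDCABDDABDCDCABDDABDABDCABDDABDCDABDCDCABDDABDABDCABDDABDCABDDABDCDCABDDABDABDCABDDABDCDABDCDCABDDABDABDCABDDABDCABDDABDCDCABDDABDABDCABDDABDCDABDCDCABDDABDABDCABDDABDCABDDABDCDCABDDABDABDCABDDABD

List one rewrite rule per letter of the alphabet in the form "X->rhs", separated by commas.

  step 2 ⇒ step 3: CDCABDDABDABDABDABD ⇒ CD·ABD·CD·CAB·DD·ABD·ABD·CAB·DD·ABD·CAB·DD·ABD·CAB·DD·ABD·CAB·DD·ABD
    A ↦ CAB
    B ↦ DD
    C ↦ CD
    D ↦ ABD

A->CAB, B->DD, C->CD, D->ABD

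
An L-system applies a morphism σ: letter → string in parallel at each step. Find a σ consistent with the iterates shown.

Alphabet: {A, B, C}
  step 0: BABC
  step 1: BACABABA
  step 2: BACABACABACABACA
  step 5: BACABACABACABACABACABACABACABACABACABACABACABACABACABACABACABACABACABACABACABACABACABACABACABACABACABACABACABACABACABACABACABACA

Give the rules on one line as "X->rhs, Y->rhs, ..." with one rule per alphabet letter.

A->CA, B->BA, C->BA

  step 1 ⇒ step 2: BACABABA ⇒ BA·CA·BA·CA·BA·CA·BA·CA
    A ↦ CA
    B ↦ BA
    C ↦ BA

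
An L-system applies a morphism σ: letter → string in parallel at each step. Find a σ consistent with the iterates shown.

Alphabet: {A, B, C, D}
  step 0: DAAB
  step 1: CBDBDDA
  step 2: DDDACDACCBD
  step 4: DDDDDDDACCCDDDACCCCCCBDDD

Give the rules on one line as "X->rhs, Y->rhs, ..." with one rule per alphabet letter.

A->BD, B->DA, C->DD, D->C

  step 1 ⇒ step 2: CBDBDDA ⇒ DD·DA·C·DA·C·C·BD
    A ↦ BD
    B ↦ DA
    C ↦ DD
    D ↦ C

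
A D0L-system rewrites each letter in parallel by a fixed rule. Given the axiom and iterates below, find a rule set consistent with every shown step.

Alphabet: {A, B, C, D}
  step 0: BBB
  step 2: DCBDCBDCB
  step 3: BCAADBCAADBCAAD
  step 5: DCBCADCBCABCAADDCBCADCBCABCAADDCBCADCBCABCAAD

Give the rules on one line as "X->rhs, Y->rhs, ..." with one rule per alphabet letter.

A->DC, B->AD, C->CA, D->B

  step 2 ⇒ step 3: DCBDCBDCB ⇒ B·CA·AD·B·CA·AD·B·CA·AD
    B ↦ AD
    C ↦ CA
    D ↦ B
    A ↦ DC  (constrained at step 3)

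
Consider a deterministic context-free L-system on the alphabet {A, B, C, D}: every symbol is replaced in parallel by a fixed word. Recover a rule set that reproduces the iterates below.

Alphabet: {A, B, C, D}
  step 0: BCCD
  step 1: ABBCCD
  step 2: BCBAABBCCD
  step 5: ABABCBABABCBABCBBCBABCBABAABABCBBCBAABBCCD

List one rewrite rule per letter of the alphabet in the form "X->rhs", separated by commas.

A->BCB, B->A, C->B, D->CCD

  step 1 ⇒ step 2: ABBCCD ⇒ BCB·A·A·B·B·CCD
    A ↦ BCB
    B ↦ A
    C ↦ B
    D ↦ CCD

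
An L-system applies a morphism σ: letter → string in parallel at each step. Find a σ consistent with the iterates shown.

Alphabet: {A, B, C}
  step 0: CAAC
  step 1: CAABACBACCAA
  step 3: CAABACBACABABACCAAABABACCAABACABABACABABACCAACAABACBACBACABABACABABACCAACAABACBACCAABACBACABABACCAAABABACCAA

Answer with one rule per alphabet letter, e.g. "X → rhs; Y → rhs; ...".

  step 0 ⇒ step 1: CAAC ⇒ CAA·BAC·BAC·CAA
    A ↦ BAC
    C ↦ CAA
    B ↦ ABA  (constrained at step 1)

A->BAC, B->ABA, C->CAA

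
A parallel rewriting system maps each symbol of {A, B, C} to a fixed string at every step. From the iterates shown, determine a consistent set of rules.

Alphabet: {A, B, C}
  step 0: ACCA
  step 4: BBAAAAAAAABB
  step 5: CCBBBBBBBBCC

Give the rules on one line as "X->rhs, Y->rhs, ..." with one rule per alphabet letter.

  step 4 ⇒ step 5: BBAAAAAAAABB ⇒ C·C·B·B·B·B·B·B·B·B·C·C
    A ↦ B
    B ↦ C
    C ↦ AA  (constrained at step 0)

A->B, B->C, C->AA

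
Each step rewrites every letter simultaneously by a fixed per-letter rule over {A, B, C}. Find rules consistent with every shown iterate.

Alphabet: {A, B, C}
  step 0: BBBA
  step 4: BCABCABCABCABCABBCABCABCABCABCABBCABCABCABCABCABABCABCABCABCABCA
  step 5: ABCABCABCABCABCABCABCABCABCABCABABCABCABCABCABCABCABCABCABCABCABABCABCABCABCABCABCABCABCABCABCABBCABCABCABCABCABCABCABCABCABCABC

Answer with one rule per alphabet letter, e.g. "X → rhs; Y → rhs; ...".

A->BC, B->AB, C->CA

  step 4 ⇒ step 5: BCABCABCABCABCABBCABCABCABCABCABBCABCABCABCABCABABCABCABCABCABCA ⇒ AB·CA·BC·AB·CA·BC·AB·CA·BC·AB·CA·BC·AB·CA·BC·AB·AB·CA·BC·AB·CA·BC·AB·CA·BC·AB·CA·BC·AB·CA·BC·AB·AB·CA·BC·AB·CA·BC·AB·CA·BC·AB·CA·BC·AB·CA·BC·AB·BC·AB·CA·BC·AB·CA·BC·AB·CA·BC·AB·CA·BC·AB·CA·BC
    A ↦ BC
    B ↦ AB
    C ↦ CA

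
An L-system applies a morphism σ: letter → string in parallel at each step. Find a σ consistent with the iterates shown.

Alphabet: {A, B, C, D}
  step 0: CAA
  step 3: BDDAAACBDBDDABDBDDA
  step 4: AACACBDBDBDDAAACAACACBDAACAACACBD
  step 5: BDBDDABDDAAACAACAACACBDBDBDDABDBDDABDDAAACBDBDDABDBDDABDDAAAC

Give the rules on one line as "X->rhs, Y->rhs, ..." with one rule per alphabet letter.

  step 4 ⇒ step 5: AACACBDBDBDDAAACAACACBDAACAACACBD ⇒ BD·BD·DA·BD·DA·A·AC·A·AC·A·AC·AC·BD·BD·BD·DA·BD·BD·DA·BD·DA·A·AC·BD·BD·DA·BD·BD·DA·BD·DA·A·AC
    A ↦ BD
    B ↦ A
    C ↦ DA
    D ↦ AC

A->BD, B->A, C->DA, D->AC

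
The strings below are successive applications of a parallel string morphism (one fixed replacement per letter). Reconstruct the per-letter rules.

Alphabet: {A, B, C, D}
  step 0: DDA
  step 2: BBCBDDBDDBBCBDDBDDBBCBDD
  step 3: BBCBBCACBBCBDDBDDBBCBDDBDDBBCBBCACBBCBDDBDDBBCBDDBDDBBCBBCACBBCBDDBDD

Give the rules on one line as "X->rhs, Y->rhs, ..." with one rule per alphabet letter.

  step 2 ⇒ step 3: BBCBDDBDDBBCBDDBDDBBCBDD ⇒ BBC·BBC·AC·BBC·BDD·BDD·BBC·BDD·BDD·BBC·BBC·AC·BBC·BDD·BDD·BBC·BDD·BDD·BBC·BBC·AC·BBC·BDD·BDD
    B ↦ BBC
    C ↦ AC
    D ↦ BDD
    A ↦ BD  (constrained at step 0)

A->BD, B->BBC, C->AC, D->BDD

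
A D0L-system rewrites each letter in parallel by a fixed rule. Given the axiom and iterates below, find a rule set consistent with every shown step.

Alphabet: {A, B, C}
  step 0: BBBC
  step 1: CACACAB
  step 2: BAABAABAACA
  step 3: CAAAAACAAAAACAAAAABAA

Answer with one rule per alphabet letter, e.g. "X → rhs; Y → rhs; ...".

A->AA, B->CA, C->B

  step 2 ⇒ step 3: BAABAABAACA ⇒ CA·AA·AA·CA·AA·AA·CA·AA·AA·B·AA
    A ↦ AA
    B ↦ CA
    C ↦ B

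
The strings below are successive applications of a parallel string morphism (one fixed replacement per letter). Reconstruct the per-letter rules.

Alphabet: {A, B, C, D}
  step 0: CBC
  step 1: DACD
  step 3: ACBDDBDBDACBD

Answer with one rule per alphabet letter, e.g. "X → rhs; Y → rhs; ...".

  step 0 ⇒ step 1: CBC ⇒ D·AC·D
    B ↦ AC
    C ↦ D
    A ↦ CD  (constrained at step 1)
    D ↦ BD  (constrained at step 1)

A->CD, B->AC, C->D, D->BD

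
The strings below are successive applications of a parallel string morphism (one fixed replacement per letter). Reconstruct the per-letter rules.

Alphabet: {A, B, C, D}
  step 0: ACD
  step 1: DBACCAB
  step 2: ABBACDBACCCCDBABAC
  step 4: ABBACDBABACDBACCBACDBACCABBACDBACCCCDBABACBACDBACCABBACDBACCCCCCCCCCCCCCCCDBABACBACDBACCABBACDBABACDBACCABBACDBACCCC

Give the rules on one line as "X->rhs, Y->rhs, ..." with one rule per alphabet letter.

  step 1 ⇒ step 2: DBACCAB ⇒ AB·BAC·DBA·CC·CC·DBA·BAC
    A ↦ DBA
    B ↦ BAC
    C ↦ CC
    D ↦ AB

A->DBA, B->BAC, C->CC, D->AB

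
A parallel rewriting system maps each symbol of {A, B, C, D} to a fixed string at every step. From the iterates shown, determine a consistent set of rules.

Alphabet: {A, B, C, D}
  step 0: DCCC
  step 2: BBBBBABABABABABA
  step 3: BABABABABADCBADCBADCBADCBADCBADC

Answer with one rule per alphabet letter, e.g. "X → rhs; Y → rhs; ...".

  step 2 ⇒ step 3: BBBBBABABABABABA ⇒ BA·BA·BA·BA·BA·DC·BA·DC·BA·DC·BA·DC·BA·DC·BA·DC
    A ↦ DC
    B ↦ BA
    C ↦ BB  (constrained at step 0)
    D ↦ CC  (constrained at step 0)

A->DC, B->BA, C->BB, D->CC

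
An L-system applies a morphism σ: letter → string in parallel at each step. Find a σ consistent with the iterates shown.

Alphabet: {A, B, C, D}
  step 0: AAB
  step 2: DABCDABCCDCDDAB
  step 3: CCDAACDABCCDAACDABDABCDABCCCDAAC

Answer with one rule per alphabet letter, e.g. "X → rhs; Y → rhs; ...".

A->CD, B->AAC, C->DAB, D->C

  step 2 ⇒ step 3: DABCDABCCDCDDAB ⇒ C·CD·AAC·DAB·C·CD·AAC·DAB·DAB·C·DAB·C·C·CD·AAC
    A ↦ CD
    B ↦ AAC
    C ↦ DAB
    D ↦ C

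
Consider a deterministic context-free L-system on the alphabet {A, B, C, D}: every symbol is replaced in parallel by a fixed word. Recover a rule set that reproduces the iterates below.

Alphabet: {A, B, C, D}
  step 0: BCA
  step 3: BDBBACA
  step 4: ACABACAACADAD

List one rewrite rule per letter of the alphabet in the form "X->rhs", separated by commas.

  step 3 ⇒ step 4: BDBBACA ⇒ ACA·B·ACA·ACA·D·A·D
    A ↦ D
    B ↦ ACA
    C ↦ A
    D ↦ B

A->D, B->ACA, C->A, D->B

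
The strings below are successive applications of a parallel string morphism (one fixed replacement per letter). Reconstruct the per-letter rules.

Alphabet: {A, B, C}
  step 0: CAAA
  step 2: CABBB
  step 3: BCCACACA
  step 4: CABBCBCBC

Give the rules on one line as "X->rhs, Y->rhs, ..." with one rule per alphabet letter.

A->C, B->CA, C->B

  step 3 ⇒ step 4: BCCACACA ⇒ CA·B·B·C·B·C·B·C
    A ↦ C
    B ↦ CA
    C ↦ B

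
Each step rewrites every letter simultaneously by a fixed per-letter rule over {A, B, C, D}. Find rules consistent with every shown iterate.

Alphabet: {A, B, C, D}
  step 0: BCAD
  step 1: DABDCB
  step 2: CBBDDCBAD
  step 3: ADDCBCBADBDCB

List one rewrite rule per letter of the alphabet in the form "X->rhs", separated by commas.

  step 2 ⇒ step 3: CBBDDCBAD ⇒ A·D·D·CB·CB·A·D·BD·CB
    A ↦ BD
    B ↦ D
    C ↦ A
    D ↦ CB

A->BD, B->D, C->A, D->CB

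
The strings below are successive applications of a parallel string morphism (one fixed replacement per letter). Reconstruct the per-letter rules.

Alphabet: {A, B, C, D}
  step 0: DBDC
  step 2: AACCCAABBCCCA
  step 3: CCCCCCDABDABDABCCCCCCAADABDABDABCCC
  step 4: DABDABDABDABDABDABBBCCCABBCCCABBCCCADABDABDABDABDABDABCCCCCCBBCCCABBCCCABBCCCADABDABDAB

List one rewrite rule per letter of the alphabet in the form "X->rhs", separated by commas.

  step 3 ⇒ step 4: CCCCCCDABDABDABCCCCCCAADABDABDABCCC ⇒ DAB·DAB·DAB·DAB·DAB·DAB·BB·CCC·A·BB·CCC·A·BB·CCC·A·DAB·DAB·DAB·DAB·DAB·DAB·CCC·CCC·BB·CCC·A·BB·CCC·A·BB·CCC·A·DAB·DAB·DAB
    A ↦ CCC
    B ↦ A
    C ↦ DAB
    D ↦ BB

A->CCC, B->A, C->DAB, D->BB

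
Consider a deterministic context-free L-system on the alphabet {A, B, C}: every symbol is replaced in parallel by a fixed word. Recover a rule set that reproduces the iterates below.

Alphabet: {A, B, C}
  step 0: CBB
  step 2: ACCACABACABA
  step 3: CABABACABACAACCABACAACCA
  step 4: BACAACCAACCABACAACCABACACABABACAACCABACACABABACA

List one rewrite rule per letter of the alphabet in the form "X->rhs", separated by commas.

  step 3 ⇒ step 4: CABABACABACAACCABACAACCA ⇒ BA·CA·AC·CA·AC·CA·BA·CA·AC·CA·BA·CA·CA·BA·BA·CA·AC·CA·BA·CA·CA·BA·BA·CA
    A ↦ CA
    B ↦ AC
    C ↦ BA

A->CA, B->AC, C->BA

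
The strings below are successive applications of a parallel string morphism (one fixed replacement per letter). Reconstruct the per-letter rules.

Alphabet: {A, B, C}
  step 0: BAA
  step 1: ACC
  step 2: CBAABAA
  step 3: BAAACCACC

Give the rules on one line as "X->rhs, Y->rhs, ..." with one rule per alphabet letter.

A->C, B->A, C->BAA

  step 2 ⇒ step 3: CBAABAA ⇒ BAA·A·C·C·A·C·C
    A ↦ C
    B ↦ A
    C ↦ BAA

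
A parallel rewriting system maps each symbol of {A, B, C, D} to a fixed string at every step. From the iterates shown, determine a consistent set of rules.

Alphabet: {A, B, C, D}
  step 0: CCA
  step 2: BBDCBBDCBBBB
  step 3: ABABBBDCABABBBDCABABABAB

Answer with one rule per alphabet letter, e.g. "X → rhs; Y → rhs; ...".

A->DD, B->AB, C->DC, D->BB

  step 2 ⇒ step 3: BBDCBBDCBBBB ⇒ AB·AB·BB·DC·AB·AB·BB·DC·AB·AB·AB·AB
    B ↦ AB
    C ↦ DC
    D ↦ BB
    A ↦ DD  (constrained at step 0)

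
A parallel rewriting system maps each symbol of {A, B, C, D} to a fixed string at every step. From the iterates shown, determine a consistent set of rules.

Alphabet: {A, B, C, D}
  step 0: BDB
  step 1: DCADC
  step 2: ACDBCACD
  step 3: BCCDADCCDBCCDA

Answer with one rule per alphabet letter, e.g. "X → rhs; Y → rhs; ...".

A->BC, B->DC, C->CD, D->A

  step 2 ⇒ step 3: ACDBCACD ⇒ BC·CD·A·DC·CD·BC·CD·A
    A ↦ BC
    B ↦ DC
    C ↦ CD
    D ↦ A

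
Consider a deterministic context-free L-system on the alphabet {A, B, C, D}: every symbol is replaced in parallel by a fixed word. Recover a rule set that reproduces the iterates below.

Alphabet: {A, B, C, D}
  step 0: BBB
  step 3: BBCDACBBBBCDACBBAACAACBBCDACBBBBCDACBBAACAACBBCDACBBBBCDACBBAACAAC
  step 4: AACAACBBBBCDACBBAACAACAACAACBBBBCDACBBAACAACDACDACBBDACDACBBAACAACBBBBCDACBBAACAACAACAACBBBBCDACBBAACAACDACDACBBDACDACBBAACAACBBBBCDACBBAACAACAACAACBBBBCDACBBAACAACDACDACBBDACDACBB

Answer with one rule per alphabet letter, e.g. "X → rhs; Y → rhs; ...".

  step 3 ⇒ step 4: BBCDACBBBBCDACBBAACAACBBCDACBBBBCDACBBAACAACBBCDACBBBBCDACBBAACAAC ⇒ AAC·AAC·BB·BBC·DAC·BB·AAC·AAC·AAC·AAC·BB·BBC·DAC·BB·AAC·AAC·DAC·DAC·BB·DAC·DAC·BB·AAC·AAC·BB·BBC·DAC·BB·AAC·AAC·AAC·AAC·BB·BBC·DAC·BB·AAC·AAC·DAC·DAC·BB·DAC·DAC·BB·AAC·AAC·BB·BBC·DAC·BB·AAC·AAC·AAC·AAC·BB·BBC·DAC·BB·AAC·AAC·DAC·DAC·BB·DAC·DAC·BB
    A ↦ DAC
    B ↦ AAC
    C ↦ BB
    D ↦ BBC

A->DAC, B->AAC, C->BB, D->BBC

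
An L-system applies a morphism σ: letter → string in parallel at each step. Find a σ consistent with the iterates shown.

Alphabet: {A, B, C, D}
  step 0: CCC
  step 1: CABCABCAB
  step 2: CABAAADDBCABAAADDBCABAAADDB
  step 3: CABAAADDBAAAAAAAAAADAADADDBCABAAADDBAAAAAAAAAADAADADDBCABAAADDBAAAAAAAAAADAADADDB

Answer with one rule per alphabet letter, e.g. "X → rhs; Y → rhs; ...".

  step 2 ⇒ step 3: CABAAADDBCABAAADDBCABAAADDB ⇒ CAB·AAA·DDB·AAA·AAA·AAA·ADA·ADA·DDB·CAB·AAA·DDB·AAA·AAA·AAA·ADA·ADA·DDB·CAB·AAA·DDB·AAA·AAA·AAA·ADA·ADA·DDB
    A ↦ AAA
    B ↦ DDB
    C ↦ CAB
    D ↦ ADA

A->AAA, B->DDB, C->CAB, D->ADA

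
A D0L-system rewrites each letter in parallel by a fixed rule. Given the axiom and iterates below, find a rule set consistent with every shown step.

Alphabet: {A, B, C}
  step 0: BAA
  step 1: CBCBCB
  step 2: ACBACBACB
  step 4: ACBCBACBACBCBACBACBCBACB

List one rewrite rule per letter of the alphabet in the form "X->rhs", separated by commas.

A->CB, B->CB, C->A

  step 1 ⇒ step 2: CBCBCB ⇒ A·CB·A·CB·A·CB
    B ↦ CB
    C ↦ A
  step 0 ⇒ step 1: BAA ⇒ CB·CB·CB
    A ↦ CB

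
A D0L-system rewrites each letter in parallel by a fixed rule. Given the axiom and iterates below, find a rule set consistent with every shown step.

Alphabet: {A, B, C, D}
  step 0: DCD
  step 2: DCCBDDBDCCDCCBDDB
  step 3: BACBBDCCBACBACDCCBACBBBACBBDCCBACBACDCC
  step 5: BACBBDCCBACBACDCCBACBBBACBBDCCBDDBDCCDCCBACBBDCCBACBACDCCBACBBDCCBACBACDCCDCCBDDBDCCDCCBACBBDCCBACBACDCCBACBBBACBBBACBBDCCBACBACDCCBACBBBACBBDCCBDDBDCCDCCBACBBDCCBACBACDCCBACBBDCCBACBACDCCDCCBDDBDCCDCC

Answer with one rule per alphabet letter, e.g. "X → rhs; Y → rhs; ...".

  step 2 ⇒ step 3: DCCBDDBDCCDCCBDDB ⇒ BAC·B·B·DCC·BAC·BAC·DCC·BAC·B·B·BAC·B·B·DCC·BAC·BAC·DCC
    B ↦ DCC
    C ↦ B
    D ↦ BAC
    A ↦ BDD  (constrained at step 3)

A->BDD, B->DCC, C->B, D->BAC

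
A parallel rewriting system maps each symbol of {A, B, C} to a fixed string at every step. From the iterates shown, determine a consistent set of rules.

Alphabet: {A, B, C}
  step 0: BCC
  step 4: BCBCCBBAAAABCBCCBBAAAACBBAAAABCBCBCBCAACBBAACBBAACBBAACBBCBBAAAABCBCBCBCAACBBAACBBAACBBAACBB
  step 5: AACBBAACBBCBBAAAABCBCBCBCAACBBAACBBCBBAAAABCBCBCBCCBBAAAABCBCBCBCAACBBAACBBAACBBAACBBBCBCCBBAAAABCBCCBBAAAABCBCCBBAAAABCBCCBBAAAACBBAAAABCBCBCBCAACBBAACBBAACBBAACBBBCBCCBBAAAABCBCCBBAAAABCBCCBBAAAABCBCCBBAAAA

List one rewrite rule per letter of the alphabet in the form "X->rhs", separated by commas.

  step 4 ⇒ step 5: BCBCCBBAAAABCBCCBBAAAACBBAAAABCBCBCBCAACBBAACBBAACBBAACBBCBBAAAABCBCBCBCAACBBAACBBAACBBAACBB ⇒ AA·CBB·AA·CBB·CBB·AA·AA·BC·BC·BC·BC·AA·CBB·AA·CBB·CBB·AA·AA·BC·BC·BC·BC·CBB·AA·AA·BC·BC·BC·BC·AA·CBB·AA·CBB·AA·CBB·AA·CBB·BC·BC·CBB·AA·AA·BC·BC·CBB·AA·AA·BC·BC·CBB·AA·AA·BC·BC·CBB·AA·AA·CBB·AA·AA·BC·BC·BC·BC·AA·CBB·AA·CBB·AA·CBB·AA·CBB·BC·BC·CBB·AA·AA·BC·BC·CBB·AA·AA·BC·BC·CBB·AA·AA·BC·BC·CBB·AA·AA
    A ↦ BC
    B ↦ AA
    C ↦ CBB

A->BC, B->AA, C->CBB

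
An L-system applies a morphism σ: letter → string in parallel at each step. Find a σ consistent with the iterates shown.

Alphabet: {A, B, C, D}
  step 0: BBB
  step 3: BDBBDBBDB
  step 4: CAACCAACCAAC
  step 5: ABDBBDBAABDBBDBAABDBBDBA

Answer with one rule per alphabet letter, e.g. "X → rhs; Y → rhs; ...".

  step 4 ⇒ step 5: CAACCAACCAAC ⇒ A·BDB·BDB·A·A·BDB·BDB·A·A·BDB·BDB·A
    A ↦ BDB
    C ↦ A
  step 3 ⇒ step 4: BDBBDBBDB ⇒ C·AA·C·C·AA·C·C·AA·C
    B ↦ C
  step 3 ⇒ step 4: BDBBDBBDB ⇒ C·AA·C·C·AA·C·C·AA·C
    D ↦ AA

A->BDB, B->C, C->A, D->AA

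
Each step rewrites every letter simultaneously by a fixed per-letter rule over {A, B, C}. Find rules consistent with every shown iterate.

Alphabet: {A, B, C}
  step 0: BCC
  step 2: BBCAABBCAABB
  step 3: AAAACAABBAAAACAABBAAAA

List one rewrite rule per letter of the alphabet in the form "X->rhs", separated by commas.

  step 2 ⇒ step 3: BBCAABBCAABB ⇒ AA·AA·CAA·B·B·AA·AA·CAA·B·B·AA·AA
    A ↦ B
    B ↦ AA
    C ↦ CAA

A->B, B->AA, C->CAA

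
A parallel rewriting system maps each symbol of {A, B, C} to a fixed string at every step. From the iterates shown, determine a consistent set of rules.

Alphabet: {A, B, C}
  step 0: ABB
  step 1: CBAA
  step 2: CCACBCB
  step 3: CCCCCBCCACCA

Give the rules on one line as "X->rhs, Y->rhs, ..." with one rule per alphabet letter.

  step 2 ⇒ step 3: CCACBCB ⇒ CC·CC·CB·CC·A·CC·A
    A ↦ CB
    B ↦ A
    C ↦ CC

A->CB, B->A, C->CC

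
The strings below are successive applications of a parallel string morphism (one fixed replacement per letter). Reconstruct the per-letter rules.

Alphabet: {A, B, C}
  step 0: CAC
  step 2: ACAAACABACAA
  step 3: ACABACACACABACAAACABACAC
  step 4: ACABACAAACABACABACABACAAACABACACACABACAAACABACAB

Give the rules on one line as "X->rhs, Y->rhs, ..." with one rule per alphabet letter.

A->AC, B->AA, C->AB

  step 3 ⇒ step 4: ACABACACACABACAAACABACAC ⇒ AC·AB·AC·AA·AC·AB·AC·AB·AC·AB·AC·AA·AC·AB·AC·AC·AC·AB·AC·AA·AC·AB·AC·AB
    A ↦ AC
    B ↦ AA
    C ↦ AB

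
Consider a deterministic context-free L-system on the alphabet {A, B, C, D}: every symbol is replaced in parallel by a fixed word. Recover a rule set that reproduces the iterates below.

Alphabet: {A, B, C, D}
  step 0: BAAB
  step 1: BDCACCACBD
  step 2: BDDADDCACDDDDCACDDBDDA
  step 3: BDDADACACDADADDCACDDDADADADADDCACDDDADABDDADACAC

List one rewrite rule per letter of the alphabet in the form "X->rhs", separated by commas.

  step 2 ⇒ step 3: BDDADDCACDDDDCACDDBDDA ⇒ BD·DA·DA·CAC·DA·DA·DD·CAC·DD·DA·DA·DA·DA·DD·CAC·DD·DA·DA·BD·DA·DA·CAC
    A ↦ CAC
    B ↦ BD
    C ↦ DD
    D ↦ DA

A->CAC, B->BD, C->DD, D->DA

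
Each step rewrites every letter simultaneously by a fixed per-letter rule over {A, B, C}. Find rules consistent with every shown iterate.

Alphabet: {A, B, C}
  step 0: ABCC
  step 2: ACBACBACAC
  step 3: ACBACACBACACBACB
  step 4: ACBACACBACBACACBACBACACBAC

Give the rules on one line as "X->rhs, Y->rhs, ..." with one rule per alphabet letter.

  step 3 ⇒ step 4: ACBACACBACACBACB ⇒ AC·B·AC·AC·B·AC·B·AC·AC·B·AC·B·AC·AC·B·AC
    A ↦ AC
    B ↦ AC
    C ↦ B

A->AC, B->AC, C->B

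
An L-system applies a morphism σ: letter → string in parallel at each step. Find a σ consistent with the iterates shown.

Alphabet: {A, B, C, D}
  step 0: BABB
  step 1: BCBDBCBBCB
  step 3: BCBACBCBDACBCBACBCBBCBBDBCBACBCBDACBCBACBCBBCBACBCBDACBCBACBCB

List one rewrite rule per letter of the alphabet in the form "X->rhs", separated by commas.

  step 0 ⇒ step 1: BABB ⇒ BCB·D·BCB·BCB
    A ↦ D
    B ↦ BCB
    C ↦ AC  (constrained at step 1)
    D ↦ BD  (constrained at step 1)

A->D, B->BCB, C->AC, D->BD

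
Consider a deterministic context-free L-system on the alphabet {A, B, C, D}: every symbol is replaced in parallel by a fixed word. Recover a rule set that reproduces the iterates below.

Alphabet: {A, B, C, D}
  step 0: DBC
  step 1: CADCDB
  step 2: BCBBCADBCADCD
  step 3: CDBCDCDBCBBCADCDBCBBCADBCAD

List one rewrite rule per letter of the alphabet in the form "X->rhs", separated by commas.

  step 2 ⇒ step 3: BCBBCADBCADCD ⇒ CD·B·CD·CD·B·CBB·CAD·CD·B·CBB·CAD·B·CAD
    A ↦ CBB
    B ↦ CD
    C ↦ B
    D ↦ CAD

A->CBB, B->CD, C->B, D->CAD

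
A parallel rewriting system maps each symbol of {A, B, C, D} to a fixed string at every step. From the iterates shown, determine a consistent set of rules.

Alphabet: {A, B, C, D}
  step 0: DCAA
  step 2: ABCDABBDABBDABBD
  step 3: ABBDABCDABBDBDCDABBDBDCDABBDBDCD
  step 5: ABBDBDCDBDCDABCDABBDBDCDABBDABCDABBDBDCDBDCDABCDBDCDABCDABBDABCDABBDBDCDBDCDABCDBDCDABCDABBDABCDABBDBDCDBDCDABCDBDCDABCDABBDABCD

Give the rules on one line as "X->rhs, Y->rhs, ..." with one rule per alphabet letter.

  step 2 ⇒ step 3: ABCDABBDABBDABBD ⇒ AB·BD·AB·CD·AB·BD·BD·CD·AB·BD·BD·CD·AB·BD·BD·CD
    A ↦ AB
    B ↦ BD
    C ↦ AB
    D ↦ CD

A->AB, B->BD, C->AB, D->CD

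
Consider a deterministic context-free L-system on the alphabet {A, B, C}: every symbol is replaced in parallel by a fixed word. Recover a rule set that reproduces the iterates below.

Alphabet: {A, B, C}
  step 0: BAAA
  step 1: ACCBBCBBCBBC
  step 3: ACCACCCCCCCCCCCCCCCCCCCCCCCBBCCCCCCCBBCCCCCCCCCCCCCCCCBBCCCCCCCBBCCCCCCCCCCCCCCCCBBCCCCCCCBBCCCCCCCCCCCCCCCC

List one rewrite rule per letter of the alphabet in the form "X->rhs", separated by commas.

A->BBC, B->ACC, C->CCC

  step 0 ⇒ step 1: BAAA ⇒ ACC·BBC·BBC·BBC
    A ↦ BBC
    B ↦ ACC
    C ↦ CCC  (constrained at step 1)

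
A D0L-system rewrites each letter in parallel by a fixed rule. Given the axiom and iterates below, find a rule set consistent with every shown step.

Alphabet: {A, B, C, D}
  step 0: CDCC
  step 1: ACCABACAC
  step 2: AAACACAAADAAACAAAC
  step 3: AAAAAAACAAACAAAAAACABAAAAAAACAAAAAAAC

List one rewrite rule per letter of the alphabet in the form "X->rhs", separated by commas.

A->AA, B->AD, C->AC, D->CAB

  step 2 ⇒ step 3: AAACACAAADAAACAAAC ⇒ AA·AA·AA·AC·AA·AC·AA·AA·AA·CAB·AA·AA·AA·AC·AA·AA·AA·AC
    A ↦ AA
    C ↦ AC
    D ↦ CAB
  step 1 ⇒ step 2: ACCABACAC ⇒ AA·AC·AC·AA·AD·AA·AC·AA·AC
    B ↦ AD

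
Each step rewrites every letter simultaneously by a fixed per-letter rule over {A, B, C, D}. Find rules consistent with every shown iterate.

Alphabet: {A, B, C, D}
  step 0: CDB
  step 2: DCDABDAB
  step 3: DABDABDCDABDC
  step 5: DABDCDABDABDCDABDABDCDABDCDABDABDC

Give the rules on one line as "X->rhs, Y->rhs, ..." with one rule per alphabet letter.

  step 2 ⇒ step 3: DCDABDAB ⇒ DA·B·DA·B·DC·DA·B·DC
    A ↦ B
    B ↦ DC
    C ↦ B
    D ↦ DA

A->B, B->DC, C->B, D->DA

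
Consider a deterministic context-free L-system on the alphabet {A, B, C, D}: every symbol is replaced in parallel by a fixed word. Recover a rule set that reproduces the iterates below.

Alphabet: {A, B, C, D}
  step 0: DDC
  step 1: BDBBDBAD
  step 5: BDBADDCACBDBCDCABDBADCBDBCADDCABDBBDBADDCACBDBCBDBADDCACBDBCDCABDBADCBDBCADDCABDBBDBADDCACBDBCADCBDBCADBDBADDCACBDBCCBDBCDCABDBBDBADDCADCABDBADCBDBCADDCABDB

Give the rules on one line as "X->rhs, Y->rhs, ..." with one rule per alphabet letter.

  step 0 ⇒ step 1: DDC ⇒ BDB·BDB·AD
    C ↦ AD
    D ↦ BDB
    A ↦ DCA  (constrained at step 1)
    B ↦ C  (constrained at step 1)

A->DCA, B->C, C->AD, D->BDB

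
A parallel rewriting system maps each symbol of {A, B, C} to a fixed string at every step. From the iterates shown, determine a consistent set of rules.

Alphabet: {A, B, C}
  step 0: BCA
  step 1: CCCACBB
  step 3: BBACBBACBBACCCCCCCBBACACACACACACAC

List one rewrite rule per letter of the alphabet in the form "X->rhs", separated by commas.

A->BB, B->CCC, C->AC

  step 0 ⇒ step 1: BCA ⇒ CCC·AC·BB
    A ↦ BB
    B ↦ CCC
    C ↦ AC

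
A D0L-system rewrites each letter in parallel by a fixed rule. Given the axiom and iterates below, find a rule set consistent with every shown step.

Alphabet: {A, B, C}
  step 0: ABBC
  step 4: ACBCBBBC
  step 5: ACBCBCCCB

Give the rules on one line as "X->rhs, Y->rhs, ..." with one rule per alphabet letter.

A->AC, B->C, C->B

  step 4 ⇒ step 5: ACBCBBBC ⇒ AC·B·C·B·C·C·C·B
    A ↦ AC
    B ↦ C
    C ↦ B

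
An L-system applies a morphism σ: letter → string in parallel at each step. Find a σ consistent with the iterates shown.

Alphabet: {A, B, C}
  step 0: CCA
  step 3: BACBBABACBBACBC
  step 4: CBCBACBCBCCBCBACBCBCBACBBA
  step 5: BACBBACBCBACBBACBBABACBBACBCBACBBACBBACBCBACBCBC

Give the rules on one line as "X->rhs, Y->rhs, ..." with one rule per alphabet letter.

  step 4 ⇒ step 5: CBCBACBCBCCBCBACBCBCBACBBA ⇒ BA·CB·BA·CB·C·BA·CB·BA·CB·BA·BA·CB·BA·CB·C·BA·CB·BA·CB·BA·CB·C·BA·CB·CB·C
    A ↦ C
    B ↦ CB
    C ↦ BA

A->C, B->CB, C->BA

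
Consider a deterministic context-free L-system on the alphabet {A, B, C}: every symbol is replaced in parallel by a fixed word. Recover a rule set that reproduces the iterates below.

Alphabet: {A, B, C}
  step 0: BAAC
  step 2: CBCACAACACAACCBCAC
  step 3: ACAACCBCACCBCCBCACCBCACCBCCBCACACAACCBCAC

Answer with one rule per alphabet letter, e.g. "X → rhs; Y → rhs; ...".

  step 2 ⇒ step 3: CBCACAACACAACCBCAC ⇒ AC·A·AC·CBC·AC·CBC·CBC·AC·CBC·AC·CBC·CBC·AC·AC·A·AC·CBC·AC
    A ↦ CBC
    B ↦ A
    C ↦ AC

A->CBC, B->A, C->AC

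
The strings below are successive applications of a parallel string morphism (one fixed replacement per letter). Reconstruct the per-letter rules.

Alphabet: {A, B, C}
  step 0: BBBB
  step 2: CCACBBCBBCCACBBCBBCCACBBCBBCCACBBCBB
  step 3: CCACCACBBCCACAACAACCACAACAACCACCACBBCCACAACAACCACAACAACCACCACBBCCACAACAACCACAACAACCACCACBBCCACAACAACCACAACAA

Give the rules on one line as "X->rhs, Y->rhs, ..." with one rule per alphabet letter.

A->CBB, B->CAA, C->CCA

  step 2 ⇒ step 3: CCACBBCBBCCACBBCBBCCACBBCBBCCACBBCBB ⇒ CCA·CCA·CBB·CCA·CAA·CAA·CCA·CAA·CAA·CCA·CCA·CBB·CCA·CAA·CAA·CCA·CAA·CAA·CCA·CCA·CBB·CCA·CAA·CAA·CCA·CAA·CAA·CCA·CCA·CBB·CCA·CAA·CAA·CCA·CAA·CAA
    A ↦ CBB
    B ↦ CAA
    C ↦ CCA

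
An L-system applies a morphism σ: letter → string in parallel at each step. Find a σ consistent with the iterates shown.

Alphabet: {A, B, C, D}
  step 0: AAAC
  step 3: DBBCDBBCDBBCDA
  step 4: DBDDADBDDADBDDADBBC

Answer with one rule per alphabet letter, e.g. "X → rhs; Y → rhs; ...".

A->BC, B->D, C->A, D->DB

  step 3 ⇒ step 4: DBBCDBBCDBBCDA ⇒ DB·D·D·A·DB·D·D·A·DB·D·D·A·DB·BC
    A ↦ BC
    B ↦ D
    C ↦ A
    D ↦ DB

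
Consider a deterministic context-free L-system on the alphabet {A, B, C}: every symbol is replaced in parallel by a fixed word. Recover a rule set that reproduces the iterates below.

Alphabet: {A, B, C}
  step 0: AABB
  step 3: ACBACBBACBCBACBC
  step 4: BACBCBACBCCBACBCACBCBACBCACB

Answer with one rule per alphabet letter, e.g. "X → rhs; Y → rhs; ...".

  step 3 ⇒ step 4: ACBACBBACBCBACBC ⇒ B·ACB·C·B·ACB·C·C·B·ACB·C·ACB·C·B·ACB·C·ACB
    A ↦ B
    B ↦ C
    C ↦ ACB

A->B, B->C, C->ACB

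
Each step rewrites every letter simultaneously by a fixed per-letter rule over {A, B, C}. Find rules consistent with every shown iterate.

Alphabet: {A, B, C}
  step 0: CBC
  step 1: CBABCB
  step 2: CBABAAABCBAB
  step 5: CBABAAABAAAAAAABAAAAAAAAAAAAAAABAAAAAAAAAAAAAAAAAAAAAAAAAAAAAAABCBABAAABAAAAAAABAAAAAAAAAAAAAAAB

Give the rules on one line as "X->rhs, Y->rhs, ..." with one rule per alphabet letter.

  step 1 ⇒ step 2: CBABCB ⇒ CB·AB·AA·AB·CB·AB
    A ↦ AA
    B ↦ AB
    C ↦ CB

A->AA, B->AB, C->CB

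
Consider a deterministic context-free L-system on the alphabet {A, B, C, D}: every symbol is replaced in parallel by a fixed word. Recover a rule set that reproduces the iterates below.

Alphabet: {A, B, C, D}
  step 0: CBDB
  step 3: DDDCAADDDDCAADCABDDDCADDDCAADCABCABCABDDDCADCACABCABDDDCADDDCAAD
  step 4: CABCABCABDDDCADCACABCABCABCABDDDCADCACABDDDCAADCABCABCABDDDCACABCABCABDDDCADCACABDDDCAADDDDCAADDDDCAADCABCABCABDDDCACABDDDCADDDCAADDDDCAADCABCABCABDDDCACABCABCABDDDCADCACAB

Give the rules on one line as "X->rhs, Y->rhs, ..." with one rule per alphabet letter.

  step 3 ⇒ step 4: DDDCAADDDDCAADCABDDDCADDDCAADCABCABCABDDDCADCACABCABDDDCADDDCAAD ⇒ CAB·CAB·CAB·DD·DCA·DCA·CAB·CAB·CAB·CAB·DD·DCA·DCA·CAB·DD·DCA·AD·CAB·CAB·CAB·DD·DCA·CAB·CAB·CAB·DD·DCA·DCA·CAB·DD·DCA·AD·DD·DCA·AD·DD·DCA·AD·CAB·CAB·CAB·DD·DCA·CAB·DD·DCA·DD·DCA·AD·DD·DCA·AD·CAB·CAB·CAB·DD·DCA·CAB·CAB·CAB·DD·DCA·DCA·CAB
    A ↦ DCA
    B ↦ AD
    C ↦ DD
    D ↦ CAB

A->DCA, B->AD, C->DD, D->CAB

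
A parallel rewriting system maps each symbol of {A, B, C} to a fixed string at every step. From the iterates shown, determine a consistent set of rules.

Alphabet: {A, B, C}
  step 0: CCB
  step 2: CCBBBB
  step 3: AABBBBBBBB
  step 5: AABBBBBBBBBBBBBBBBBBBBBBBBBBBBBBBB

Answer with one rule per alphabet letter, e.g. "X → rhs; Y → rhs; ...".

  step 2 ⇒ step 3: CCBBBB ⇒ A·A·BB·BB·BB·BB
    B ↦ BB
    C ↦ A
    A ↦ C  (constrained at step 3)

A->C, B->BB, C->A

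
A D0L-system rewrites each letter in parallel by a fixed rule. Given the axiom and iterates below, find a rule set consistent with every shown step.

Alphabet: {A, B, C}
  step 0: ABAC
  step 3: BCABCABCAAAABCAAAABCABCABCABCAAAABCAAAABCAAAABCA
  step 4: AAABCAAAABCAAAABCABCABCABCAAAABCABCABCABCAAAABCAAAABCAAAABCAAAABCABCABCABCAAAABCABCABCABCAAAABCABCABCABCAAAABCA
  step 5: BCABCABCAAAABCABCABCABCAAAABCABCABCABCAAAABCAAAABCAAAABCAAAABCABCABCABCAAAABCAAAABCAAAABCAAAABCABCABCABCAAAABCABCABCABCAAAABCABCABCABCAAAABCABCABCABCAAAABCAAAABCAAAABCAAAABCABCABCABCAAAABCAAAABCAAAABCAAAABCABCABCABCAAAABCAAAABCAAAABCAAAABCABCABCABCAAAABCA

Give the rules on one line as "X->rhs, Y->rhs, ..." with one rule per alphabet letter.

A->BCA, B->A, C->AA

  step 4 ⇒ step 5: AAABCAAAABCAAAABCABCABCABCAAAABCABCABCABCAAAABCAAAABCAAAABCAAAABCABCABCABCAAAABCABCABCABCAAAABCABCABCABCAAAABCA ⇒ BCA·BCA·BCA·A·AA·BCA·BCA·BCA·BCA·A·AA·BCA·BCA·BCA·BCA·A·AA·BCA·A·AA·BCA·A·AA·BCA·A·AA·BCA·BCA·BCA·BCA·A·AA·BCA·A·AA·BCA·A·AA·BCA·A·AA·BCA·BCA·BCA·BCA·A·AA·BCA·BCA·BCA·BCA·A·AA·BCA·BCA·BCA·BCA·A·AA·BCA·BCA·BCA·BCA·A·AA·BCA·A·AA·BCA·A·AA·BCA·A·AA·BCA·BCA·BCA·BCA·A·AA·BCA·A·AA·BCA·A·AA·BCA·A·AA·BCA·BCA·BCA·BCA·A·AA·BCA·A·AA·BCA·A·AA·BCA·A·AA·BCA·BCA·BCA·BCA·A·AA·BCA
    A ↦ BCA
    B ↦ A
    C ↦ AA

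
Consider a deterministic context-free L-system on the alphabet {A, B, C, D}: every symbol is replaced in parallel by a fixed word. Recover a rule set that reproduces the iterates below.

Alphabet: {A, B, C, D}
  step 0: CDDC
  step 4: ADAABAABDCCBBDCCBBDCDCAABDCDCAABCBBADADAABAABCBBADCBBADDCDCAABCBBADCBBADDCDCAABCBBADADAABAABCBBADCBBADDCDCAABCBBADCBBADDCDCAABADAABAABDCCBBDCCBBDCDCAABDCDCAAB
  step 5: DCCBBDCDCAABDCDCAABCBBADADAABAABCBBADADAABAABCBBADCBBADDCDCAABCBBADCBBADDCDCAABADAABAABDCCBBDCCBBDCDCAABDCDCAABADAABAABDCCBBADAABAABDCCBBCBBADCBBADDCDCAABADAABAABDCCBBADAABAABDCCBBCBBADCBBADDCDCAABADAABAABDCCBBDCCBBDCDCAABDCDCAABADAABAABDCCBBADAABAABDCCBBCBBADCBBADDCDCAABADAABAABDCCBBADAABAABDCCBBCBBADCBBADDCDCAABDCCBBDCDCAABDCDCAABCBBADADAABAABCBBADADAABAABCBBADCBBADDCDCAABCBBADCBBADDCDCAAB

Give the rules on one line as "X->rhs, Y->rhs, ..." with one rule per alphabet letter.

A->DC, B->AAB, C->AD, D->CBB

  step 4 ⇒ step 5: ADAABAABDCCBBDCCBBDCDCAABDCDCAABCBBADADAABAABCBBADCBBADDCDCAABCBBADCBBADDCDCAABCBBADADAABAABCBBADCBBADDCDCAABCBBADCBBADDCDCAABADAABAABDCCBBDCCBBDCDCAABDCDCAAB ⇒ DC·CBB·DC·DC·AAB·DC·DC·AAB·CBB·AD·AD·AAB·AAB·CBB·AD·AD·AAB·AAB·CBB·AD·CBB·AD·DC·DC·AAB·CBB·AD·CBB·AD·DC·DC·AAB·AD·AAB·AAB·DC·CBB·DC·CBB·DC·DC·AAB·DC·DC·AAB·AD·AAB·AAB·DC·CBB·AD·AAB·AAB·DC·CBB·CBB·AD·CBB·AD·DC·DC·AAB·AD·AAB·AAB·DC·CBB·AD·AAB·AAB·DC·CBB·CBB·AD·CBB·AD·DC·DC·AAB·AD·AAB·AAB·DC·CBB·DC·CBB·DC·DC·AAB·DC·DC·AAB·AD·AAB·AAB·DC·CBB·AD·AAB·AAB·DC·CBB·CBB·AD·CBB·AD·DC·DC·AAB·AD·AAB·AAB·DC·CBB·AD·AAB·AAB·DC·CBB·CBB·AD·CBB·AD·DC·DC·AAB·DC·CBB·DC·DC·AAB·DC·DC·AAB·CBB·AD·AD·AAB·AAB·CBB·AD·AD·AAB·AAB·CBB·AD·CBB·AD·DC·DC·AAB·CBB·AD·CBB·AD·DC·DC·AAB
    A ↦ DC
    B ↦ AAB
    C ↦ AD
    D ↦ CBB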